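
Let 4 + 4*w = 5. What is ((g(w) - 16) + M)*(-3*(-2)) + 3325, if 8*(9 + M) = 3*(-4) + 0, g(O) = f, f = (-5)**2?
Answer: 3316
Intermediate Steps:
w = 1/4 (w = -1 + (1/4)*5 = -1 + 5/4 = 1/4 ≈ 0.25000)
f = 25
g(O) = 25
M = -21/2 (M = -9 + (3*(-4) + 0)/8 = -9 + (-12 + 0)/8 = -9 + (1/8)*(-12) = -9 - 3/2 = -21/2 ≈ -10.500)
((g(w) - 16) + M)*(-3*(-2)) + 3325 = ((25 - 16) - 21/2)*(-3*(-2)) + 3325 = (9 - 21/2)*6 + 3325 = -3/2*6 + 3325 = -9 + 3325 = 3316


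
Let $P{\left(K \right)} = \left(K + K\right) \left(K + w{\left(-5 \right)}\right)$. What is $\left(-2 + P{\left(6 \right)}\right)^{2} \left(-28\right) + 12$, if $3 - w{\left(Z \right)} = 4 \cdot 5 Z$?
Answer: $-47757796$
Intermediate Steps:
$w{\left(Z \right)} = 3 - 20 Z$ ($w{\left(Z \right)} = 3 - 4 \cdot 5 Z = 3 - 20 Z$)
$P{\left(K \right)} = 2 K \left(103 + K\right)$ ($P{\left(K \right)} = \left(K + K\right) \left(K + \left(3 - -100\right)\right) = 2 K \left(K + \left(3 + 100\right)\right) = 2 K \left(K + 103\right) = 2 K \left(103 + K\right)$)
$\left(-2 + P{\left(6 \right)}\right)^{2} \left(-28\right) + 12 = \left(-2 + 2 \cdot 6 \left(103 + 6\right)\right)^{2} \left(-28\right) + 12 = \left(-2 + 2 \cdot 6 \cdot 109\right)^{2} \left(-28\right) + 12 = \left(-2 + 1308\right)^{2} \left(-28\right) + 12 = 1306^{2} \left(-28\right) + 12 = 1705636 \left(-28\right) + 12 = -47757808 + 12 = -47757796$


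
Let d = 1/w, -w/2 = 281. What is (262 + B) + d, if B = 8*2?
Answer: 156235/562 ≈ 278.00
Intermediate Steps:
w = -562 (w = -2*281 = -562)
d = -1/562 (d = 1/(-562) = -1/562 ≈ -0.0017794)
B = 16
(262 + B) + d = (262 + 16) - 1/562 = 278 - 1/562 = 156235/562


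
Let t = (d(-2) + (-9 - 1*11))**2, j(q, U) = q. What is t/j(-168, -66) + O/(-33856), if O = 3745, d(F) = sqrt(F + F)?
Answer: -584839/236992 + 10*I/21 ≈ -2.4678 + 0.47619*I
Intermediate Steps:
d(F) = sqrt(2)*sqrt(F) (d(F) = sqrt(2*F) = sqrt(2)*sqrt(F))
t = (-20 + 2*I)**2 (t = (sqrt(2)*sqrt(-2) + (-9 - 1*11))**2 = (sqrt(2)*(I*sqrt(2)) + (-9 - 11))**2 = (2*I - 20)**2 = (-20 + 2*I)**2 ≈ 396.0 - 80.0*I)
t/j(-168, -66) + O/(-33856) = (396 - 80*I)/(-168) + 3745/(-33856) = (396 - 80*I)*(-1/168) + 3745*(-1/33856) = (-33/14 + 10*I/21) - 3745/33856 = -584839/236992 + 10*I/21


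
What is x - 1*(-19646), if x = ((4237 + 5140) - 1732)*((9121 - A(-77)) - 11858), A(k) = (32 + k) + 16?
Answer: -20683014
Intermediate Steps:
A(k) = 48 + k
x = -20702660 (x = ((4237 + 5140) - 1732)*((9121 - (48 - 77)) - 11858) = (9377 - 1732)*((9121 - 1*(-29)) - 11858) = 7645*((9121 + 29) - 11858) = 7645*(9150 - 11858) = 7645*(-2708) = -20702660)
x - 1*(-19646) = -20702660 - 1*(-19646) = -20702660 + 19646 = -20683014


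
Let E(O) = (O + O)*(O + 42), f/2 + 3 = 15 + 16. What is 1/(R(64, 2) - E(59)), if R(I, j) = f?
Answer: -1/11862 ≈ -8.4303e-5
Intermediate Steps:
f = 56 (f = -6 + 2*(15 + 16) = -6 + 2*31 = -6 + 62 = 56)
E(O) = 2*O*(42 + O) (E(O) = (2*O)*(42 + O) = 2*O*(42 + O))
R(I, j) = 56
1/(R(64, 2) - E(59)) = 1/(56 - 2*59*(42 + 59)) = 1/(56 - 2*59*101) = 1/(56 - 1*11918) = 1/(56 - 11918) = 1/(-11862) = -1/11862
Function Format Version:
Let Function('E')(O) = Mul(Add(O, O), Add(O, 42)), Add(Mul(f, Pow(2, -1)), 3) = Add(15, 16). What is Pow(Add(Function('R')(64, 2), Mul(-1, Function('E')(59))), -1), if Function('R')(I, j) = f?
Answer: Rational(-1, 11862) ≈ -8.4303e-5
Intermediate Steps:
f = 56 (f = Add(-6, Mul(2, Add(15, 16))) = Add(-6, Mul(2, 31)) = Add(-6, 62) = 56)
Function('E')(O) = Mul(2, O, Add(42, O)) (Function('E')(O) = Mul(Mul(2, O), Add(42, O)) = Mul(2, O, Add(42, O)))
Function('R')(I, j) = 56
Pow(Add(Function('R')(64, 2), Mul(-1, Function('E')(59))), -1) = Pow(Add(56, Mul(-1, Mul(2, 59, Add(42, 59)))), -1) = Pow(Add(56, Mul(-1, Mul(2, 59, 101))), -1) = Pow(Add(56, Mul(-1, 11918)), -1) = Pow(Add(56, -11918), -1) = Pow(-11862, -1) = Rational(-1, 11862)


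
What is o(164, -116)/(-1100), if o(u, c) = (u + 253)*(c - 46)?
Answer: 33777/550 ≈ 61.413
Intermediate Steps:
o(u, c) = (-46 + c)*(253 + u) (o(u, c) = (253 + u)*(-46 + c) = (-46 + c)*(253 + u))
o(164, -116)/(-1100) = (-11638 - 46*164 + 253*(-116) - 116*164)/(-1100) = (-11638 - 7544 - 29348 - 19024)*(-1/1100) = -67554*(-1/1100) = 33777/550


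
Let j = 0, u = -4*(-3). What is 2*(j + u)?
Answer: 24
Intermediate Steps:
u = 12
2*(j + u) = 2*(0 + 12) = 2*12 = 24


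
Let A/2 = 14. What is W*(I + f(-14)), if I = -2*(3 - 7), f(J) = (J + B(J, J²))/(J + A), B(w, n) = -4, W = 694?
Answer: 32618/7 ≈ 4659.7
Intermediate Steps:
A = 28 (A = 2*14 = 28)
f(J) = (-4 + J)/(28 + J) (f(J) = (J - 4)/(J + 28) = (-4 + J)/(28 + J))
I = 8 (I = -2*(-4) = 8)
W*(I + f(-14)) = 694*(8 + (-4 - 14)/(28 - 14)) = 694*(8 - 18/14) = 694*(8 + (1/14)*(-18)) = 694*(8 - 9/7) = 694*(47/7) = 32618/7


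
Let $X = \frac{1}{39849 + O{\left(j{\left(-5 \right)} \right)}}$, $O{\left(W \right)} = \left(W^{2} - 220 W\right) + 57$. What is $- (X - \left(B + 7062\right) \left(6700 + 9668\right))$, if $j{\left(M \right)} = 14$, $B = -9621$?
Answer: $- \frac{1550692829665}{37022} \approx -4.1886 \cdot 10^{7}$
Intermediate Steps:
$O{\left(W \right)} = 57 + W^{2} - 220 W$
$X = \frac{1}{37022}$ ($X = \frac{1}{39849 + \left(57 + 14^{2} - 3080\right)} = \frac{1}{39849 + \left(57 + 196 - 3080\right)} = \frac{1}{39849 - 2827} = \frac{1}{37022} \approx 2.7011 \cdot 10^{-5}$)
$- (X - \left(B + 7062\right) \left(6700 + 9668\right)) = - (\frac{1}{37022} - \left(-9621 + 7062\right) \left(6700 + 9668\right)) = - (\frac{1}{37022} - \left(-2559\right) 16368) = - (\frac{1}{37022} - -41885712) = - (\frac{1}{37022} + 41885712) = \left(-1\right) \frac{1550692829665}{37022} = - \frac{1550692829665}{37022}$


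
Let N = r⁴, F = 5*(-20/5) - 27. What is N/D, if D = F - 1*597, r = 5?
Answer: -625/644 ≈ -0.97050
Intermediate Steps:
F = -47 (F = 5*(-20*⅕) - 27 = 5*(-4) - 27 = -20 - 27 = -47)
N = 625 (N = 5⁴ = 625)
D = -644 (D = -47 - 1*597 = -47 - 597 = -644)
N/D = 625/(-644) = 625*(-1/644) = -625/644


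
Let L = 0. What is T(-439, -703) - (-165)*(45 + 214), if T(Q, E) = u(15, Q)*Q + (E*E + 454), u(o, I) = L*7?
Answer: 537398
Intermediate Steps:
u(o, I) = 0 (u(o, I) = 0*7 = 0)
T(Q, E) = 454 + E**2 (T(Q, E) = 0*Q + (E*E + 454) = 0 + (E**2 + 454) = 0 + (454 + E**2) = 454 + E**2)
T(-439, -703) - (-165)*(45 + 214) = (454 + (-703)**2) - (-165)*(45 + 214) = (454 + 494209) - (-165)*259 = 494663 - 1*(-42735) = 494663 + 42735 = 537398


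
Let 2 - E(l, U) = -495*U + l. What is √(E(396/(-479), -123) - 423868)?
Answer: I*√111221564507/479 ≈ 696.24*I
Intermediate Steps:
E(l, U) = 2 - l + 495*U (E(l, U) = 2 - (-495*U + l) = 2 - (l - 495*U) = 2 + (-l + 495*U) = 2 - l + 495*U)
√(E(396/(-479), -123) - 423868) = √((2 - 396/(-479) + 495*(-123)) - 423868) = √((2 - 396*(-1)/479 - 60885) - 423868) = √((2 - 1*(-396/479) - 60885) - 423868) = √((2 + 396/479 - 60885) - 423868) = √(-29162561/479 - 423868) = √(-232195333/479) = I*√111221564507/479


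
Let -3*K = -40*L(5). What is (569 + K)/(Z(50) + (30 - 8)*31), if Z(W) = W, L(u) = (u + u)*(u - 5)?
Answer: 569/732 ≈ 0.77732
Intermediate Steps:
L(u) = 2*u*(-5 + u) (L(u) = (2*u)*(-5 + u) = 2*u*(-5 + u))
K = 0 (K = -(-40)*2*5*(-5 + 5)/3 = -(-40)*2*5*0/3 = -(-40)*0/3 = -1/3*0 = 0)
(569 + K)/(Z(50) + (30 - 8)*31) = (569 + 0)/(50 + (30 - 8)*31) = 569/(50 + 22*31) = 569/(50 + 682) = 569/732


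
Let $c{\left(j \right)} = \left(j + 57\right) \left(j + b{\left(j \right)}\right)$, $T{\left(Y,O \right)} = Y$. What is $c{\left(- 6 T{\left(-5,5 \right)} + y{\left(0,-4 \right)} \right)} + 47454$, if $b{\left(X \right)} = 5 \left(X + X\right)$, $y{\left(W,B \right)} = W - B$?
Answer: $81488$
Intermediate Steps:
$b{\left(X \right)} = 10 X$ ($b{\left(X \right)} = 5 \cdot 2 X = 10 X$)
$c{\left(j \right)} = 11 j \left(57 + j\right)$ ($c{\left(j \right)} = \left(j + 57\right) \left(j + 10 j\right) = \left(57 + j\right) 11 j = 11 j \left(57 + j\right)$)
$c{\left(- 6 T{\left(-5,5 \right)} + y{\left(0,-4 \right)} \right)} + 47454 = 11 \left(\left(-6\right) \left(-5\right) + \left(0 - -4\right)\right) \left(57 + \left(\left(-6\right) \left(-5\right) + \left(0 - -4\right)\right)\right) + 47454 = 11 \left(30 + \left(0 + 4\right)\right) \left(57 + \left(30 + \left(0 + 4\right)\right)\right) + 47454 = 11 \left(30 + 4\right) \left(57 + \left(30 + 4\right)\right) + 47454 = 11 \cdot 34 \left(57 + 34\right) + 47454 = 11 \cdot 34 \cdot 91 + 47454 = 34034 + 47454 = 81488$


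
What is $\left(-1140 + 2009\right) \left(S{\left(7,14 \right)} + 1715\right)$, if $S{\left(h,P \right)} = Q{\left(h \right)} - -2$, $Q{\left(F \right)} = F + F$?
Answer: $1504239$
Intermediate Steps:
$Q{\left(F \right)} = 2 F$
$S{\left(h,P \right)} = 2 + 2 h$ ($S{\left(h,P \right)} = 2 h - -2 = 2 h + 2 = 2 + 2 h$)
$\left(-1140 + 2009\right) \left(S{\left(7,14 \right)} + 1715\right) = \left(-1140 + 2009\right) \left(\left(2 + 2 \cdot 7\right) + 1715\right) = 869 \left(\left(2 + 14\right) + 1715\right) = 869 \left(16 + 1715\right) = 869 \cdot 1731 = 1504239$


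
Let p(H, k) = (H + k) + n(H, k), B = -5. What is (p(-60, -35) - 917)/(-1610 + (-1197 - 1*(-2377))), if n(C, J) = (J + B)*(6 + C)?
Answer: -574/215 ≈ -2.6698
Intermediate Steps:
n(C, J) = (-5 + J)*(6 + C) (n(C, J) = (J - 5)*(6 + C) = (-5 + J)*(6 + C))
p(H, k) = -30 - 4*H + 7*k + H*k (p(H, k) = (H + k) + (-30 - 5*H + 6*k + H*k) = -30 - 4*H + 7*k + H*k)
(p(-60, -35) - 917)/(-1610 + (-1197 - 1*(-2377))) = ((-30 - 4*(-60) + 7*(-35) - 60*(-35)) - 917)/(-1610 + (-1197 - 1*(-2377))) = ((-30 + 240 - 245 + 2100) - 917)/(-1610 + (-1197 + 2377)) = (2065 - 917)/(-1610 + 1180) = 1148/(-430) = 1148*(-1/430) = -574/215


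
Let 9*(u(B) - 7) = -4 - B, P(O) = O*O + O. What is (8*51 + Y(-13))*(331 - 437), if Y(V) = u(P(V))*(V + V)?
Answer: -656564/9 ≈ -72952.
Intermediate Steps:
P(O) = O + O² (P(O) = O² + O = O + O²)
u(B) = 59/9 - B/9 (u(B) = 7 + (-4 - B)/9 = 7 + (-4/9 - B/9) = 59/9 - B/9)
Y(V) = 2*V*(59/9 - V*(1 + V)/9) (Y(V) = (59/9 - V*(1 + V)/9)*(V + V) = (59/9 - V*(1 + V)/9)*(2*V) = 2*V*(59/9 - V*(1 + V)/9))
(8*51 + Y(-13))*(331 - 437) = (8*51 + (2/9)*(-13)*(59 - 1*(-13) - 1*(-13)²))*(331 - 437) = (408 + (2/9)*(-13)*(59 + 13 - 1*169))*(-106) = (408 + (2/9)*(-13)*(59 + 13 - 169))*(-106) = (408 + (2/9)*(-13)*(-97))*(-106) = (408 + 2522/9)*(-106) = (6194/9)*(-106) = -656564/9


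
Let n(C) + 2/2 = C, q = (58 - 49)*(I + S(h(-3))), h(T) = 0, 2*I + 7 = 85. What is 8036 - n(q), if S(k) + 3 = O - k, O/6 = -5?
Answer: 7983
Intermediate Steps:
O = -30 (O = 6*(-5) = -30)
I = 39 (I = -7/2 + (½)*85 = -7/2 + 85/2 = 39)
S(k) = -33 - k (S(k) = -3 + (-30 - k) = -33 - k)
q = 54 (q = (58 - 49)*(39 + (-33 - 1*0)) = 9*(39 + (-33 + 0)) = 9*(39 - 33) = 9*6 = 54)
n(C) = -1 + C
8036 - n(q) = 8036 - (-1 + 54) = 8036 - 1*53 = 8036 - 53 = 7983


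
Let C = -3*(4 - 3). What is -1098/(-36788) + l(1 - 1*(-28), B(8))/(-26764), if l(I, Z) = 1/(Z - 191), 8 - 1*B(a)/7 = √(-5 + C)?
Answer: 136775090601/4582546773436 - 7*I*√2/249132694 ≈ 0.029847 - 3.9736e-8*I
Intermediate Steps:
C = -3 (C = -3*1 = -3)
B(a) = 56 - 14*I*√2 (B(a) = 56 - 7*√(-5 - 3) = 56 - 14*I*√2)
l(I, Z) = 1/(-191 + Z)
-1098/(-36788) + l(1 - 1*(-28), B(8))/(-26764) = -1098/(-36788) + 1/(-191 + (56 - 14*I*√2)*(-26764)) = -1098*(-1/36788) - 1/26764/(-135 - 14*I*√2) = 549/18394 - 1/(26764*(-135 - 14*I*√2))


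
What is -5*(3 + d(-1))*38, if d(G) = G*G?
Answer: -760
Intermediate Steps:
d(G) = G**2
-5*(3 + d(-1))*38 = -5*(3 + (-1)**2)*38 = -5*(3 + 1)*38 = -5*4*38 = -20*38 = -760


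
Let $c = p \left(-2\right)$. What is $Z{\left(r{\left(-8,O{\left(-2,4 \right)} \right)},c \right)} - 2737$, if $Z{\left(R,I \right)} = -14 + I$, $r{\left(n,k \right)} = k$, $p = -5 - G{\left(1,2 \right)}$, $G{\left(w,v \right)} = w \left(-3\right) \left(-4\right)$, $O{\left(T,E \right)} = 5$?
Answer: $-2717$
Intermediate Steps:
$G{\left(w,v \right)} = 12 w$ ($G{\left(w,v \right)} = - 3 w \left(-4\right) = 12 w$)
$p = -17$ ($p = -5 - 12 \cdot 1 = -5 - 12 = -17$)
$c = 34$ ($c = \left(-17\right) \left(-2\right) = 34$)
$Z{\left(r{\left(-8,O{\left(-2,4 \right)} \right)},c \right)} - 2737 = \left(-14 + 34\right) - 2737 = 20 - 2737 = -2717$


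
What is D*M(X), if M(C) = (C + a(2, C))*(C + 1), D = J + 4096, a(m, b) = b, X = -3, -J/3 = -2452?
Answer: 137424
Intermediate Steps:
J = 7356 (J = -3*(-2452) = 7356)
D = 11452 (D = 7356 + 4096 = 11452)
M(C) = 2*C*(1 + C) (M(C) = (C + C)*(C + 1) = (2*C)*(1 + C) = 2*C*(1 + C))
D*M(X) = 11452*(2*(-3)*(1 - 3)) = 11452*(2*(-3)*(-2)) = 11452*12 = 137424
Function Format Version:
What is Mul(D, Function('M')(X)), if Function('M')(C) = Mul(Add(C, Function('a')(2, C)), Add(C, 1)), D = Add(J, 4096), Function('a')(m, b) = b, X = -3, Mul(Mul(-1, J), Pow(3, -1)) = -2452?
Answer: 137424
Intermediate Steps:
J = 7356 (J = Mul(-3, -2452) = 7356)
D = 11452 (D = Add(7356, 4096) = 11452)
Function('M')(C) = Mul(2, C, Add(1, C)) (Function('M')(C) = Mul(Add(C, C), Add(C, 1)) = Mul(Mul(2, C), Add(1, C)) = Mul(2, C, Add(1, C)))
Mul(D, Function('M')(X)) = Mul(11452, Mul(2, -3, Add(1, -3))) = Mul(11452, Mul(2, -3, -2)) = Mul(11452, 12) = 137424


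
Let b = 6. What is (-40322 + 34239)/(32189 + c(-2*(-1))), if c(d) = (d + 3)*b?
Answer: -553/2929 ≈ -0.18880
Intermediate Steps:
c(d) = 18 + 6*d (c(d) = (d + 3)*6 = (3 + d)*6 = 18 + 6*d)
(-40322 + 34239)/(32189 + c(-2*(-1))) = (-40322 + 34239)/(32189 + (18 + 6*(-2*(-1)))) = -6083/(32189 + (18 + 6*2)) = -6083/(32189 + (18 + 12)) = -6083/(32189 + 30) = -6083/32219 = -6083*1/32219 = -553/2929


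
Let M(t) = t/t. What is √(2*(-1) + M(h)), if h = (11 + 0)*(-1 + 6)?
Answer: I ≈ 1.0*I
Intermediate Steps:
h = 55 (h = 11*5 = 55)
M(t) = 1
√(2*(-1) + M(h)) = √(2*(-1) + 1) = √(-2 + 1) = √(-1) = I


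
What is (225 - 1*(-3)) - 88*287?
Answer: -25028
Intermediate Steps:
(225 - 1*(-3)) - 88*287 = (225 + 3) - 25256 = 228 - 25256 = -25028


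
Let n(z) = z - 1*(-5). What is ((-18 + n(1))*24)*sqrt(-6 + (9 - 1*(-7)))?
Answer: -288*sqrt(10) ≈ -910.74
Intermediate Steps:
n(z) = 5 + z (n(z) = z + 5 = 5 + z)
((-18 + n(1))*24)*sqrt(-6 + (9 - 1*(-7))) = ((-18 + (5 + 1))*24)*sqrt(-6 + (9 - 1*(-7))) = ((-18 + 6)*24)*sqrt(-6 + (9 + 7)) = (-12*24)*sqrt(-6 + 16) = -288*sqrt(10)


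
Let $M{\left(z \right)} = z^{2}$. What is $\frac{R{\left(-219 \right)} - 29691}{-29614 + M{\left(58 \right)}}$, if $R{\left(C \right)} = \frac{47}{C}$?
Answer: $\frac{3251188}{2874375} \approx 1.1311$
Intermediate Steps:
$\frac{R{\left(-219 \right)} - 29691}{-29614 + M{\left(58 \right)}} = \frac{\frac{47}{-219} - 29691}{-29614 + 58^{2}} = \frac{47 \left(- \frac{1}{219}\right) - 29691}{-29614 + 3364} = \frac{- \frac{47}{219} - 29691}{-26250} = \left(- \frac{6502376}{219}\right) \left(- \frac{1}{26250}\right) = \frac{3251188}{2874375}$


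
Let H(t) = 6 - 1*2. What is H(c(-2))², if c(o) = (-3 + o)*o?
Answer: 16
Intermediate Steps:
c(o) = o*(-3 + o)
H(t) = 4 (H(t) = 6 - 2 = 4)
H(c(-2))² = 4² = 16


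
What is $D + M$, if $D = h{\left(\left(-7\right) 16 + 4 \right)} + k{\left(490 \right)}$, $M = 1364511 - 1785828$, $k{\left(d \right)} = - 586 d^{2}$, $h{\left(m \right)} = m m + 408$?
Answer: $-141107845$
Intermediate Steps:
$h{\left(m \right)} = 408 + m^{2}$ ($h{\left(m \right)} = m^{2} + 408 = 408 + m^{2}$)
$M = -421317$ ($M = 1364511 - 1785828 = -421317$)
$D = -140686528$ ($D = \left(408 + \left(\left(-7\right) 16 + 4\right)^{2}\right) - 586 \cdot 490^{2} = \left(408 + \left(-112 + 4\right)^{2}\right) - 140698600 = \left(408 + \left(-108\right)^{2}\right) - 140698600 = \left(408 + 11664\right) - 140698600 = 12072 - 140698600 = -140686528$)
$D + M = -140686528 - 421317 = -141107845$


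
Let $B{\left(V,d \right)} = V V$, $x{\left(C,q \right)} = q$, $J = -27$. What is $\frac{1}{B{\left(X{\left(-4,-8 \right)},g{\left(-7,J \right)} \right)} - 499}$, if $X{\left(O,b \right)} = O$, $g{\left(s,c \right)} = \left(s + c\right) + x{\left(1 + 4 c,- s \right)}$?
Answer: $- \frac{1}{483} \approx -0.0020704$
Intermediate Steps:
$g{\left(s,c \right)} = c$ ($g{\left(s,c \right)} = \left(s + c\right) - s = \left(c + s\right) - s = c$)
$B{\left(V,d \right)} = V^{2}$
$\frac{1}{B{\left(X{\left(-4,-8 \right)},g{\left(-7,J \right)} \right)} - 499} = \frac{1}{\left(-4\right)^{2} - 499} = \frac{1}{16 - 499} = \frac{1}{-483} = - \frac{1}{483}$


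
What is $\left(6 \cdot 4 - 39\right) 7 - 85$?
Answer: $-190$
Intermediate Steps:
$\left(6 \cdot 4 - 39\right) 7 - 85 = \left(24 - 39\right) 7 - 85 = \left(-15\right) 7 - 85 = -105 - 85 = -190$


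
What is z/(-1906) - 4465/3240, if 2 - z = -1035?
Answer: -1187017/617544 ≈ -1.9222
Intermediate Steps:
z = 1037 (z = 2 - 1*(-1035) = 2 + 1035 = 1037)
z/(-1906) - 4465/3240 = 1037/(-1906) - 4465/3240 = 1037*(-1/1906) - 4465*1/3240 = -1037/1906 - 893/648 = -1187017/617544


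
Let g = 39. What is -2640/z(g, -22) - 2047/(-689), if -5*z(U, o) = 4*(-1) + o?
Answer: -347753/689 ≈ -504.72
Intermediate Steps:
z(U, o) = 4/5 - o/5 (z(U, o) = -(4*(-1) + o)/5 = -(-4 + o)/5 = 4/5 - o/5)
-2640/z(g, -22) - 2047/(-689) = -2640/(4/5 - 1/5*(-22)) - 2047/(-689) = -2640/(4/5 + 22/5) - 2047*(-1/689) = -2640/26/5 + 2047/689 = -2640*5/26 + 2047/689 = -6600/13 + 2047/689 = -347753/689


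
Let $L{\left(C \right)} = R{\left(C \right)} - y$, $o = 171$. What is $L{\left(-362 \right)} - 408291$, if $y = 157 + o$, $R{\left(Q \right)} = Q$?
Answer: $-408981$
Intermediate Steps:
$y = 328$ ($y = 157 + 171 = 328$)
$L{\left(C \right)} = -328 + C$ ($L{\left(C \right)} = C - 328 = -328 + C$)
$L{\left(-362 \right)} - 408291 = \left(-328 - 362\right) - 408291 = -690 - 408291 = -408981$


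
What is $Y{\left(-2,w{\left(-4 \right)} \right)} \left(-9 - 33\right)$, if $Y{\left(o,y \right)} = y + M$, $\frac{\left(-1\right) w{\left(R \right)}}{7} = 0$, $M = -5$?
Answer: $210$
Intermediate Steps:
$w{\left(R \right)} = 0$ ($w{\left(R \right)} = \left(-7\right) 0 = 0$)
$Y{\left(o,y \right)} = -5 + y$ ($Y{\left(o,y \right)} = y - 5 = -5 + y$)
$Y{\left(-2,w{\left(-4 \right)} \right)} \left(-9 - 33\right) = \left(-5 + 0\right) \left(-9 - 33\right) = \left(-5\right) \left(-42\right) = 210$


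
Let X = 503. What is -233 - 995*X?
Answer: -500718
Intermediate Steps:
-233 - 995*X = -233 - 995*503 = -233 - 500485 = -500718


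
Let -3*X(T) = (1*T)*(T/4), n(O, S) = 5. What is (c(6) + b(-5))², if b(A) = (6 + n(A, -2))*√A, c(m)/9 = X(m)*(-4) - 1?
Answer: 9196 + 2178*I*√5 ≈ 9196.0 + 4870.2*I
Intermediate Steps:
X(T) = -T²/12 (X(T) = -1*T*T/4/3 = -T*T*(¼)/3 = -T*T/4/3 = -T²/12)
c(m) = -9 + 3*m² (c(m) = 9*(-m²/12*(-4) - 1) = 9*(m²/3 - 1) = 9*(-1 + m²/3) = -9 + 3*m²)
b(A) = 11*√A (b(A) = (6 + 5)*√A = 11*√A)
(c(6) + b(-5))² = ((-9 + 3*6²) + 11*√(-5))² = ((-9 + 3*36) + 11*(I*√5))² = ((-9 + 108) + 11*I*√5)² = (99 + 11*I*√5)²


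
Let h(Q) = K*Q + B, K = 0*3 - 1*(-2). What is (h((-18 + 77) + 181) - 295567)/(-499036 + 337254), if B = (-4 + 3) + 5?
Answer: 295083/161782 ≈ 1.8240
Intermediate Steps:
B = 4 (B = -1 + 5 = 4)
K = 2 (K = 0 + 2 = 2)
h(Q) = 4 + 2*Q (h(Q) = 2*Q + 4 = 4 + 2*Q)
(h((-18 + 77) + 181) - 295567)/(-499036 + 337254) = ((4 + 2*((-18 + 77) + 181)) - 295567)/(-499036 + 337254) = ((4 + 2*(59 + 181)) - 295567)/(-161782) = ((4 + 2*240) - 295567)*(-1/161782) = ((4 + 480) - 295567)*(-1/161782) = (484 - 295567)*(-1/161782) = -295083*(-1/161782) = 295083/161782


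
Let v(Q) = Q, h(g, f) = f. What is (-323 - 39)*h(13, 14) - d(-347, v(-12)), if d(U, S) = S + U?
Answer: -4709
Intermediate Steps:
(-323 - 39)*h(13, 14) - d(-347, v(-12)) = (-323 - 39)*14 - (-12 - 347) = -362*14 - 1*(-359) = -5068 + 359 = -4709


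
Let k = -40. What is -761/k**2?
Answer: -761/1600 ≈ -0.47563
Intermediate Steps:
-761/k**2 = -761/((-40)**2) = -761/1600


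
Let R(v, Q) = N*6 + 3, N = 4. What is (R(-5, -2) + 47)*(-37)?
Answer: -2738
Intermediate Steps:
R(v, Q) = 27 (R(v, Q) = 4*6 + 3 = 24 + 3 = 27)
(R(-5, -2) + 47)*(-37) = (27 + 47)*(-37) = 74*(-37) = -2738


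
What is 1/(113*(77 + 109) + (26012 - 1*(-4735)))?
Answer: 1/51765 ≈ 1.9318e-5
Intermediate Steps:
1/(113*(77 + 109) + (26012 - 1*(-4735))) = 1/(113*186 + (26012 + 4735)) = 1/(21018 + 30747) = 1/51765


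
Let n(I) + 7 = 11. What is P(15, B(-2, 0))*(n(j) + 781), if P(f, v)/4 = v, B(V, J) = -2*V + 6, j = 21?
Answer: 31400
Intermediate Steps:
B(V, J) = 6 - 2*V
P(f, v) = 4*v
n(I) = 4 (n(I) = -7 + 11 = 4)
P(15, B(-2, 0))*(n(j) + 781) = (4*(6 - 2*(-2)))*(4 + 781) = (4*(6 + 4))*785 = (4*10)*785 = 40*785 = 31400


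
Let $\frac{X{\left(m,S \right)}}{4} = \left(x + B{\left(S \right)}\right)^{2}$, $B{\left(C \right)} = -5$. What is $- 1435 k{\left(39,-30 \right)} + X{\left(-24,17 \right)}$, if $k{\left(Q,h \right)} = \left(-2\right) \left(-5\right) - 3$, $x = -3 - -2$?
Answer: $-9901$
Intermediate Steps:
$x = -1$ ($x = -3 + 2 = -1$)
$X{\left(m,S \right)} = 144$ ($X{\left(m,S \right)} = 4 \left(-1 - 5\right)^{2} = 4 \left(-6\right)^{2} = 4 \cdot 36 = 144$)
$k{\left(Q,h \right)} = 7$ ($k{\left(Q,h \right)} = 10 - 3 = 7$)
$- 1435 k{\left(39,-30 \right)} + X{\left(-24,17 \right)} = \left(-1435\right) 7 + 144 = -10045 + 144 = -9901$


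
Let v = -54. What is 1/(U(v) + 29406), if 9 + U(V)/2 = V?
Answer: 1/29280 ≈ 3.4153e-5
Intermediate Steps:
U(V) = -18 + 2*V
1/(U(v) + 29406) = 1/((-18 + 2*(-54)) + 29406) = 1/((-18 - 108) + 29406) = 1/(-126 + 29406) = 1/29280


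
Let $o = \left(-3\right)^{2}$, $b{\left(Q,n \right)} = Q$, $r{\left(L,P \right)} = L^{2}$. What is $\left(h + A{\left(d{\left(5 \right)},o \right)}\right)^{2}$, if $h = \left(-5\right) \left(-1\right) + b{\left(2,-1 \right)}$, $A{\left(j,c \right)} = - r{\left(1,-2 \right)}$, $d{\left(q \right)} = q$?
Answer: $36$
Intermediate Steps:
$o = 9$
$A{\left(j,c \right)} = -1$ ($A{\left(j,c \right)} = - 1^{2} = \left(-1\right) 1 = -1$)
$h = 7$ ($h = \left(-5\right) \left(-1\right) + 2 = 5 + 2 = 7$)
$\left(h + A{\left(d{\left(5 \right)},o \right)}\right)^{2} = \left(7 - 1\right)^{2} = 6^{2} = 36$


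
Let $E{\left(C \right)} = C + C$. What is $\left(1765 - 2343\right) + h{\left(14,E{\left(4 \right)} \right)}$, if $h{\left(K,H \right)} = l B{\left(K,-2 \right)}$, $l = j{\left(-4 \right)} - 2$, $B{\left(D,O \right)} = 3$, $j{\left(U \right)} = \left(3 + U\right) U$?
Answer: $-572$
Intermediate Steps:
$j{\left(U \right)} = U \left(3 + U\right)$
$l = 2$ ($l = - 4 \left(3 - 4\right) - 2 = \left(-4\right) \left(-1\right) - 2 = 4 - 2 = 2$)
$E{\left(C \right)} = 2 C$
$h{\left(K,H \right)} = 6$ ($h{\left(K,H \right)} = 2 \cdot 3 = 6$)
$\left(1765 - 2343\right) + h{\left(14,E{\left(4 \right)} \right)} = \left(1765 - 2343\right) + 6 = -578 + 6 = -572$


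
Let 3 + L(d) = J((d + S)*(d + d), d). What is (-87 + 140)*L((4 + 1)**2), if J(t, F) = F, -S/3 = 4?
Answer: 1166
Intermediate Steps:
S = -12 (S = -3*4 = -12)
L(d) = -3 + d
(-87 + 140)*L((4 + 1)**2) = (-87 + 140)*(-3 + (4 + 1)**2) = 53*(-3 + 5**2) = 53*(-3 + 25) = 53*22 = 1166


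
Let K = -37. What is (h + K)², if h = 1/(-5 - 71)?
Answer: 7912969/5776 ≈ 1370.0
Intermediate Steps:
h = -1/76 (h = 1/(-76) = -1/76 ≈ -0.013158)
(h + K)² = (-1/76 - 37)² = (-2813/76)² = 7912969/5776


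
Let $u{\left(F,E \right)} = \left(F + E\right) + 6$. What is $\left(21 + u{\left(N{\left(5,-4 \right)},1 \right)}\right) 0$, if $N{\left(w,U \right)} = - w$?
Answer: $0$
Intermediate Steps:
$u{\left(F,E \right)} = 6 + E + F$ ($u{\left(F,E \right)} = \left(E + F\right) + 6 = 6 + E + F$)
$\left(21 + u{\left(N{\left(5,-4 \right)},1 \right)}\right) 0 = \left(21 + \left(6 + 1 - 5\right)\right) 0 = \left(21 + 2\right) 0 = 23 \cdot 0 = 0$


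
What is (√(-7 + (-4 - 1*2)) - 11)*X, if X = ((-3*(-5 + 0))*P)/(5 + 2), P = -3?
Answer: 495/7 - 45*I*√13/7 ≈ 70.714 - 23.179*I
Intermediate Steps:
X = -45/7 (X = (-3*(-5 + 0)*(-3))/(5 + 2) = (-3*(-5)*(-3))/7 = (15*(-3))*(⅐) = -45*⅐ = -45/7 ≈ -6.4286)
(√(-7 + (-4 - 1*2)) - 11)*X = (√(-7 + (-4 - 1*2)) - 11)*(-45/7) = (√(-7 + (-4 - 2)) - 11)*(-45/7) = (√(-7 - 6) - 11)*(-45/7) = (√(-13) - 11)*(-45/7) = (I*√13 - 11)*(-45/7) = (-11 + I*√13)*(-45/7) = 495/7 - 45*I*√13/7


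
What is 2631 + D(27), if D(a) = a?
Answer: 2658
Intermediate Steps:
2631 + D(27) = 2631 + 27 = 2658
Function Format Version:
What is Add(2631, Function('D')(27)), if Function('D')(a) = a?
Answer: 2658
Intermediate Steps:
Add(2631, Function('D')(27)) = Add(2631, 27) = 2658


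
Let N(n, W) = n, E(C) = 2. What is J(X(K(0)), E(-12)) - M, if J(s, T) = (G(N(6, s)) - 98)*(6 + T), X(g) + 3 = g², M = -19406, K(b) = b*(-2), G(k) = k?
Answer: 18670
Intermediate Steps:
K(b) = -2*b
X(g) = -3 + g²
J(s, T) = -552 - 92*T (J(s, T) = (6 - 98)*(6 + T) = -92*(6 + T) = -552 - 92*T)
J(X(K(0)), E(-12)) - M = (-552 - 92*2) - 1*(-19406) = (-552 - 184) + 19406 = -736 + 19406 = 18670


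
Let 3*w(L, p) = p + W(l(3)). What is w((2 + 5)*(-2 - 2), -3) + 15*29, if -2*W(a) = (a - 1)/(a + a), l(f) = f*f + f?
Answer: 62485/144 ≈ 433.92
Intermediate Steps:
l(f) = f + f² (l(f) = f² + f = f + f²)
W(a) = -(-1 + a)/(4*a) (W(a) = -(a - 1)/(2*(a + a)) = -(-1 + a)/(2*(2*a)) = -(-1 + a)*1/(2*a)/2 = -(-1 + a)/(4*a))
w(L, p) = -11/144 + p/3 (w(L, p) = (p + (1 - 3*(1 + 3))/(4*((3*(1 + 3)))))/3 = (p + (1 - 3*4)/(4*((3*4))))/3 = (p + (¼)*(1 - 1*12)/12)/3 = (p + (¼)*(1/12)*(1 - 12))/3 = (p + (¼)*(1/12)*(-11))/3 = (p - 11/48)/3 = (-11/48 + p)/3 = -11/144 + p/3)
w((2 + 5)*(-2 - 2), -3) + 15*29 = (-11/144 + (⅓)*(-3)) + 15*29 = (-11/144 - 1) + 435 = -155/144 + 435 = 62485/144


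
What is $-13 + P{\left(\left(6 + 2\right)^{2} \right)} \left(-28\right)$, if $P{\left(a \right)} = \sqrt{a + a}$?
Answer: $-13 - 224 \sqrt{2} \approx -329.78$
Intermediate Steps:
$P{\left(a \right)} = \sqrt{2} \sqrt{a}$ ($P{\left(a \right)} = \sqrt{2 a} = \sqrt{2} \sqrt{a}$)
$-13 + P{\left(\left(6 + 2\right)^{2} \right)} \left(-28\right) = -13 + \sqrt{2} \sqrt{\left(6 + 2\right)^{2}} \left(-28\right) = -13 + \sqrt{2} \sqrt{8^{2}} \left(-28\right) = -13 + \sqrt{2} \sqrt{64} \left(-28\right) = -13 + \sqrt{2} \cdot 8 \left(-28\right) = -13 + 8 \sqrt{2} \left(-28\right) = -13 - 224 \sqrt{2}$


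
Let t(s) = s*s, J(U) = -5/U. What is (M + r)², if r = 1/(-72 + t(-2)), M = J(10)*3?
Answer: 10609/4624 ≈ 2.2943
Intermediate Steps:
t(s) = s²
M = -3/2 (M = -5/10*3 = -5*⅒*3 = -½*3 = -3/2 ≈ -1.5000)
r = -1/68 (r = 1/(-72 + (-2)²) = 1/(-72 + 4) = 1/(-68) = -1/68 ≈ -0.014706)
(M + r)² = (-3/2 - 1/68)² = (-103/68)² = 10609/4624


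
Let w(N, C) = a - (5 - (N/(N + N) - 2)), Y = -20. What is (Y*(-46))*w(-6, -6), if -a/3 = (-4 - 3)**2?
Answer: -141220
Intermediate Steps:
a = -147 (a = -3*(-4 - 3)**2 = -3*(-7)**2 = -3*49 = -147)
w(N, C) = -307/2 (w(N, C) = -147 - (5 - (N/(N + N) - 2)) = -147 - (5 - (N/((2*N)) - 2)) = -147 - (5 - ((1/(2*N))*N - 2)) = -147 - (5 - (1/2 - 2)) = -147 - (5 - 1*(-3/2)) = -147 - (5 + 3/2) = -147 - 1*13/2 = -147 - 13/2 = -307/2)
(Y*(-46))*w(-6, -6) = -20*(-46)*(-307/2) = 920*(-307/2) = -141220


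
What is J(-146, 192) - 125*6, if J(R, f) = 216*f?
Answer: 40722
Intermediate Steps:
J(-146, 192) - 125*6 = 216*192 - 125*6 = 41472 - 1*750 = 41472 - 750 = 40722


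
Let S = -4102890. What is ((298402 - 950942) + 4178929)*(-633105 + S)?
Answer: -16700960672055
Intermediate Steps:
((298402 - 950942) + 4178929)*(-633105 + S) = ((298402 - 950942) + 4178929)*(-633105 - 4102890) = (-652540 + 4178929)*(-4735995) = 3526389*(-4735995) = -16700960672055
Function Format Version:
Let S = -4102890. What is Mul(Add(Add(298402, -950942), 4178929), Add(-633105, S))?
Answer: -16700960672055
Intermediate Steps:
Mul(Add(Add(298402, -950942), 4178929), Add(-633105, S)) = Mul(Add(Add(298402, -950942), 4178929), Add(-633105, -4102890)) = Mul(Add(-652540, 4178929), -4735995) = Mul(3526389, -4735995) = -16700960672055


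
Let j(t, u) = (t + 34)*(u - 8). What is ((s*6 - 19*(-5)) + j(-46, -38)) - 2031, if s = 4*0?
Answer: -1384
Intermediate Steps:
s = 0
j(t, u) = (-8 + u)*(34 + t) (j(t, u) = (34 + t)*(-8 + u) = (-8 + u)*(34 + t))
((s*6 - 19*(-5)) + j(-46, -38)) - 2031 = ((0*6 - 19*(-5)) + (-272 - 8*(-46) + 34*(-38) - 46*(-38))) - 2031 = ((0 + 95) + (-272 + 368 - 1292 + 1748)) - 2031 = (95 + 552) - 2031 = 647 - 2031 = -1384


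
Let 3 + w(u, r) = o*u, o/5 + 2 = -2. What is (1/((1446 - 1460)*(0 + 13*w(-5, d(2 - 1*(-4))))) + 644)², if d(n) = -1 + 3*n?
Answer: 129258140180625/311663716 ≈ 4.1474e+5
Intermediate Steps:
o = -20 (o = -10 + 5*(-2) = -10 - 10 = -20)
w(u, r) = -3 - 20*u
(1/((1446 - 1460)*(0 + 13*w(-5, d(2 - 1*(-4))))) + 644)² = (1/((1446 - 1460)*(0 + 13*(-3 - 20*(-5)))) + 644)² = (1/((-14)*(0 + 13*(-3 + 100))) + 644)² = (-1/(14*(0 + 13*97)) + 644)² = (-1/(14*(0 + 1261)) + 644)² = (-1/14/1261 + 644)² = (-1/14*1/1261 + 644)² = (-1/17654 + 644)² = (11369175/17654)² = 129258140180625/311663716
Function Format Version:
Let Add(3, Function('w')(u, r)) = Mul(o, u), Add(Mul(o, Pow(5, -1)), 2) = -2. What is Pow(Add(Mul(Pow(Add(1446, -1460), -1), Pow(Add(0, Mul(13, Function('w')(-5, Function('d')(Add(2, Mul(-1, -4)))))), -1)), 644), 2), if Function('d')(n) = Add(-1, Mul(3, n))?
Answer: Rational(129258140180625, 311663716) ≈ 4.1474e+5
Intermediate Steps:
o = -20 (o = Add(-10, Mul(5, -2)) = Add(-10, -10) = -20)
Function('w')(u, r) = Add(-3, Mul(-20, u))
Pow(Add(Mul(Pow(Add(1446, -1460), -1), Pow(Add(0, Mul(13, Function('w')(-5, Function('d')(Add(2, Mul(-1, -4)))))), -1)), 644), 2) = Pow(Add(Mul(Pow(Add(1446, -1460), -1), Pow(Add(0, Mul(13, Add(-3, Mul(-20, -5)))), -1)), 644), 2) = Pow(Add(Mul(Pow(-14, -1), Pow(Add(0, Mul(13, Add(-3, 100))), -1)), 644), 2) = Pow(Add(Mul(Rational(-1, 14), Pow(Add(0, Mul(13, 97)), -1)), 644), 2) = Pow(Add(Mul(Rational(-1, 14), Pow(Add(0, 1261), -1)), 644), 2) = Pow(Add(Mul(Rational(-1, 14), Pow(1261, -1)), 644), 2) = Pow(Add(Mul(Rational(-1, 14), Rational(1, 1261)), 644), 2) = Pow(Add(Rational(-1, 17654), 644), 2) = Pow(Rational(11369175, 17654), 2) = Rational(129258140180625, 311663716)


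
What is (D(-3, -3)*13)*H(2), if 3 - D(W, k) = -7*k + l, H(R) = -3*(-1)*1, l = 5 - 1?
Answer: -858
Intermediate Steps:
l = 4
H(R) = 3 (H(R) = 3*1 = 3)
D(W, k) = -1 + 7*k (D(W, k) = 3 - (-7*k + 4) = 3 - (4 - 7*k) = 3 + (-4 + 7*k) = -1 + 7*k)
(D(-3, -3)*13)*H(2) = ((-1 + 7*(-3))*13)*3 = ((-1 - 21)*13)*3 = -22*13*3 = -286*3 = -858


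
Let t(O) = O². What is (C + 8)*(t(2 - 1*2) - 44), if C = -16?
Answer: 352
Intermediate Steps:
(C + 8)*(t(2 - 1*2) - 44) = (-16 + 8)*((2 - 1*2)² - 44) = -8*((2 - 2)² - 44) = -8*(0² - 44) = -8*(0 - 44) = -8*(-44) = 352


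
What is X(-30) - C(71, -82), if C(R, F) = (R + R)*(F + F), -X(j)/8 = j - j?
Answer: 23288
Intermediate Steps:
X(j) = 0 (X(j) = -8*(j - j) = -8*0 = 0)
C(R, F) = 4*F*R (C(R, F) = (2*R)*(2*F) = 4*F*R)
X(-30) - C(71, -82) = 0 - 4*(-82)*71 = 0 - 1*(-23288) = 0 + 23288 = 23288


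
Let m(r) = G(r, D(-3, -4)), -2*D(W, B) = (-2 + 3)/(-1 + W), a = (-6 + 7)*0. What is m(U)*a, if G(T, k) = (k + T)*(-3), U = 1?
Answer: 0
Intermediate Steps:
a = 0 (a = 1*0 = 0)
D(W, B) = -1/(2*(-1 + W)) (D(W, B) = -(-2 + 3)/(2*(-1 + W)) = -1/(2*(-1 + W)))
G(T, k) = -3*T - 3*k (G(T, k) = (T + k)*(-3) = -3*T - 3*k)
m(r) = -3/8 - 3*r (m(r) = -3*r - (-3)/(-2 + 2*(-3)) = -3*r - (-3)/(-2 - 6) = -3*r - (-3)/(-8) = -3*r - (-3)*(-1)/8 = -3*r - 3*1/8 = -3*r - 3/8 = -3/8 - 3*r)
m(U)*a = (-3/8 - 3*1)*0 = (-3/8 - 3)*0 = -27/8*0 = 0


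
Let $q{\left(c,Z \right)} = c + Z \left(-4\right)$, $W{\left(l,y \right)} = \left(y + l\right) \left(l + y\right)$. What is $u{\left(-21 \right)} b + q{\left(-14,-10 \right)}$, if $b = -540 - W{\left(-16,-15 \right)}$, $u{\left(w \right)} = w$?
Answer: $31547$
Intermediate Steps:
$W{\left(l,y \right)} = \left(l + y\right)^{2}$ ($W{\left(l,y \right)} = \left(l + y\right) \left(l + y\right) = \left(l + y\right)^{2}$)
$q{\left(c,Z \right)} = c - 4 Z$
$b = -1501$ ($b = -540 - \left(-16 - 15\right)^{2} = -540 - \left(-31\right)^{2} = -540 - 961 = -1501$)
$u{\left(-21 \right)} b + q{\left(-14,-10 \right)} = \left(-21\right) \left(-1501\right) - -26 = 31521 + \left(-14 + 40\right) = 31521 + 26 = 31547$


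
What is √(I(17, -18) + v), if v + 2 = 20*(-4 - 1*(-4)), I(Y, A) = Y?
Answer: √15 ≈ 3.8730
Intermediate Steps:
v = -2 (v = -2 + 20*(-4 - 1*(-4)) = -2 + 20*(-4 + 4) = -2 + 20*0 = -2 + 0 = -2)
√(I(17, -18) + v) = √(17 - 2) = √15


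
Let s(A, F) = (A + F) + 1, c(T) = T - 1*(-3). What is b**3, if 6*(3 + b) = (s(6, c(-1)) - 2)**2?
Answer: 29791/216 ≈ 137.92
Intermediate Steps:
c(T) = 3 + T (c(T) = T + 3 = 3 + T)
s(A, F) = 1 + A + F
b = 31/6 (b = -3 + ((1 + 6 + (3 - 1)) - 2)**2/6 = -3 + ((1 + 6 + 2) - 2)**2/6 = -3 + (9 - 2)**2/6 = -3 + (1/6)*7**2 = -3 + (1/6)*49 = -3 + 49/6 = 31/6 ≈ 5.1667)
b**3 = (31/6)**3 = 29791/216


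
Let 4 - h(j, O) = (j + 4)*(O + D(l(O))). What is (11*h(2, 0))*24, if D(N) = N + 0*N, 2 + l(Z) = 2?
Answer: 1056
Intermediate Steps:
l(Z) = 0 (l(Z) = -2 + 2 = 0)
D(N) = N (D(N) = N + 0 = N)
h(j, O) = 4 - O*(4 + j) (h(j, O) = 4 - (j + 4)*(O + 0) = 4 - (4 + j)*O = 4 - O*(4 + j))
(11*h(2, 0))*24 = (11*(4 - 4*0 - 1*0*2))*24 = (11*(4 + 0 + 0))*24 = (11*4)*24 = 44*24 = 1056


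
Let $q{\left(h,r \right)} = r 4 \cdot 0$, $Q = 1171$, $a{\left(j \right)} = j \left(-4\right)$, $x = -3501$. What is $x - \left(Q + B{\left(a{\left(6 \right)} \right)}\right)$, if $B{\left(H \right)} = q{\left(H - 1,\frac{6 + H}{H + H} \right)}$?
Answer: $-4672$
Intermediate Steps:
$a{\left(j \right)} = - 4 j$
$q{\left(h,r \right)} = 0$ ($q{\left(h,r \right)} = 4 r 0 = 0$)
$B{\left(H \right)} = 0$
$x - \left(Q + B{\left(a{\left(6 \right)} \right)}\right) = -3501 - \left(1171 + 0\right) = -3501 - 1171 = -4672$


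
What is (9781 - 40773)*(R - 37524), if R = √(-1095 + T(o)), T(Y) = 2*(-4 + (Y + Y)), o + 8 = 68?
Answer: 1162943808 - 30992*I*√863 ≈ 1.1629e+9 - 9.1045e+5*I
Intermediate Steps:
o = 60 (o = -8 + 68 = 60)
T(Y) = -8 + 4*Y (T(Y) = 2*(-4 + 2*Y) = -8 + 4*Y)
R = I*√863 (R = √(-1095 + (-8 + 4*60)) = √(-1095 + (-8 + 240)) = √(-1095 + 232) = √(-863) = I*√863 ≈ 29.377*I)
(9781 - 40773)*(R - 37524) = (9781 - 40773)*(I*√863 - 37524) = -30992*(-37524 + I*√863) = 1162943808 - 30992*I*√863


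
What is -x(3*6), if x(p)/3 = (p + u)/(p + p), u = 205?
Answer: -223/12 ≈ -18.583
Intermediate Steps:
x(p) = 3*(205 + p)/(2*p) (x(p) = 3*((p + 205)/(p + p)) = 3*((205 + p)/((2*p))) = 3*((205 + p)*(1/(2*p))) = 3*((205 + p)/(2*p)) = 3*(205 + p)/(2*p))
-x(3*6) = -3*(205 + 3*6)/(2*(3*6)) = -3*(205 + 18)/(2*18) = -3*223/(2*18) = -1*223/12 = -223/12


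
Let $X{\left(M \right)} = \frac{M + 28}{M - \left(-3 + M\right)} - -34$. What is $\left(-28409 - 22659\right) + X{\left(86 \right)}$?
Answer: $-50996$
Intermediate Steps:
$X{\left(M \right)} = \frac{130}{3} + \frac{M}{3}$ ($X{\left(M \right)} = \frac{28 + M}{3} + 34 = \left(28 + M\right) \frac{1}{3} + 34 = \left(\frac{28}{3} + \frac{M}{3}\right) + 34 = \frac{130}{3} + \frac{M}{3}$)
$\left(-28409 - 22659\right) + X{\left(86 \right)} = \left(-28409 - 22659\right) + \left(\frac{130}{3} + \frac{1}{3} \cdot 86\right) = -51068 + \left(\frac{130}{3} + \frac{86}{3}\right) = -51068 + 72 = -50996$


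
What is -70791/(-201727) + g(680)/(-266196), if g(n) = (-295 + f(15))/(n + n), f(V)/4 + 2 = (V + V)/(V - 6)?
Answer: 76884841927643/219091595607360 ≈ 0.35093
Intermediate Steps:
f(V) = -8 + 8*V/(-6 + V) (f(V) = -8 + 4*((V + V)/(V - 6)) = -8 + 4*((2*V)/(-6 + V)) = -8 + 4*(2*V/(-6 + V)) = -8 + 8*V/(-6 + V))
g(n) = -869/(6*n) (g(n) = (-295 + 48/(-6 + 15))/(n + n) = (-295 + 48/9)/((2*n)) = (-295 + 48*(⅑))*(1/(2*n)) = (-295 + 16/3)*(1/(2*n)) = -869/(6*n))
-70791/(-201727) + g(680)/(-266196) = -70791/(-201727) - 869/6/680/(-266196) = -70791*(-1/201727) - 869/6*1/680*(-1/266196) = 70791/201727 - 869/4080*(-1/266196) = 70791/201727 + 869/1086079680 = 76884841927643/219091595607360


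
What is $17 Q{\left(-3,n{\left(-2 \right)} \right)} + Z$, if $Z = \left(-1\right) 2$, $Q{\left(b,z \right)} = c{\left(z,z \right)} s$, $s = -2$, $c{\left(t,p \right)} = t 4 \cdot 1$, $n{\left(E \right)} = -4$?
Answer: $542$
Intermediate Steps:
$c{\left(t,p \right)} = 4 t$ ($c{\left(t,p \right)} = 4 t 1 = 4 t$)
$Q{\left(b,z \right)} = - 8 z$ ($Q{\left(b,z \right)} = 4 z \left(-2\right) = - 8 z$)
$Z = -2$
$17 Q{\left(-3,n{\left(-2 \right)} \right)} + Z = 17 \left(\left(-8\right) \left(-4\right)\right) - 2 = 17 \cdot 32 - 2 = 544 - 2 = 542$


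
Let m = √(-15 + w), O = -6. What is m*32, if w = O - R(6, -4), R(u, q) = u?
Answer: 96*I*√3 ≈ 166.28*I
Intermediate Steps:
w = -12 (w = -6 - 1*6 = -6 - 6 = -12)
m = 3*I*√3 (m = √(-15 - 12) = √(-27) = 3*I*√3 ≈ 5.1962*I)
m*32 = (3*I*√3)*32 = 96*I*√3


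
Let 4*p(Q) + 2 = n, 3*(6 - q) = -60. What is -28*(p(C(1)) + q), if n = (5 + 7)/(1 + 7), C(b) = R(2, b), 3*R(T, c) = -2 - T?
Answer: -1449/2 ≈ -724.50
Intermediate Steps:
R(T, c) = -⅔ - T/3 (R(T, c) = (-2 - T)/3 = -⅔ - T/3)
q = 26 (q = 6 - ⅓*(-60) = 6 + 20 = 26)
C(b) = -4/3 (C(b) = -⅔ - ⅓*2 = -⅔ - ⅔ = -4/3)
n = 3/2 (n = 12/8 = 12*(⅛) = 3/2 ≈ 1.5000)
p(Q) = -⅛ (p(Q) = -½ + (¼)*(3/2) = -½ + 3/8 = -⅛)
-28*(p(C(1)) + q) = -28*(-⅛ + 26) = -28*207/8 = -1449/2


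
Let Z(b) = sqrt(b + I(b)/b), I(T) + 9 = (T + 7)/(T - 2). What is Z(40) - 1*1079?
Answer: -1079 + sqrt(229919)/76 ≈ -1072.7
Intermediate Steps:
I(T) = -9 + (7 + T)/(-2 + T) (I(T) = -9 + (T + 7)/(T - 2) = -9 + (7 + T)/(-2 + T))
Z(b) = sqrt(b + (25 - 8*b)/(b*(-2 + b))) (Z(b) = sqrt(b + ((25 - 8*b)/(-2 + b))/b) = sqrt(b + (25 - 8*b)/(b*(-2 + b))))
Z(40) - 1*1079 = sqrt((25 - 8*40 + 40**2*(-2 + 40))/(40*(-2 + 40))) - 1*1079 = sqrt((1/40)*(25 - 320 + 1600*38)/38) - 1079 = sqrt((1/40)*(1/38)*(25 - 320 + 60800)) - 1079 = sqrt((1/40)*(1/38)*60505) - 1079 = sqrt(12101/304) - 1079 = sqrt(229919)/76 - 1079 = -1079 + sqrt(229919)/76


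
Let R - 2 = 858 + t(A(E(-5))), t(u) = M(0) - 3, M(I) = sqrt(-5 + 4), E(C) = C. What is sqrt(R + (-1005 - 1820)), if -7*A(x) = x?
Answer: sqrt(-1968 + I) ≈ 0.0113 + 44.362*I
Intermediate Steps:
A(x) = -x/7
M(I) = I (M(I) = sqrt(-1) = I)
t(u) = -3 + I (t(u) = I - 3 = -3 + I)
R = 857 + I (R = 2 + (858 + (-3 + I)) = 2 + (855 + I) = 857 + I ≈ 857.0 + 1.0*I)
sqrt(R + (-1005 - 1820)) = sqrt((857 + I) + (-1005 - 1820)) = sqrt((857 + I) - 2825) = sqrt(-1968 + I)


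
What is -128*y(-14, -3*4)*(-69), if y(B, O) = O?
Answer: -105984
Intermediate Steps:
-128*y(-14, -3*4)*(-69) = -(-384)*4*(-69) = -128*(-12)*(-69) = 1536*(-69) = -105984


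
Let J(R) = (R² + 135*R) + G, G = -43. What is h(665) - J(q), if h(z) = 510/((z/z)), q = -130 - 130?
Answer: -31947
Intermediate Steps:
q = -260
J(R) = -43 + R² + 135*R (J(R) = (R² + 135*R) - 43 = -43 + R² + 135*R)
h(z) = 510 (h(z) = 510/1 = 510*1 = 510)
h(665) - J(q) = 510 - (-43 + (-260)² + 135*(-260)) = 510 - (-43 + 67600 - 35100) = 510 - 1*32457 = 510 - 32457 = -31947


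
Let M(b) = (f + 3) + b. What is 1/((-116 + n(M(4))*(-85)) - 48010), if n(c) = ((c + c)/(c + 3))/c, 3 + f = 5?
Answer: -6/288841 ≈ -2.0773e-5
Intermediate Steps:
f = 2 (f = -3 + 5 = 2)
M(b) = 5 + b (M(b) = (2 + 3) + b = 5 + b)
n(c) = 2/(3 + c) (n(c) = ((2*c)/(3 + c))/c = (2*c/(3 + c))/c = 2/(3 + c))
1/((-116 + n(M(4))*(-85)) - 48010) = 1/((-116 + (2/(3 + (5 + 4)))*(-85)) - 48010) = 1/((-116 + (2/(3 + 9))*(-85)) - 48010) = 1/((-116 + (2/12)*(-85)) - 48010) = 1/((-116 + (2*(1/12))*(-85)) - 48010) = 1/((-116 + (⅙)*(-85)) - 48010) = 1/((-116 - 85/6) - 48010) = 1/(-781/6 - 48010) = 1/(-288841/6) = -6/288841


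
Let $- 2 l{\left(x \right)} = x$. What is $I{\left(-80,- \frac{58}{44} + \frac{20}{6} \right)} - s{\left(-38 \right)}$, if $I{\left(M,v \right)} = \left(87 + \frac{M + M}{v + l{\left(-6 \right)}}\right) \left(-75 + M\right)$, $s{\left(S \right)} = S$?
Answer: $- \frac{2814157}{331} \approx -8502.0$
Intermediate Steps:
$l{\left(x \right)} = - \frac{x}{2}$
$I{\left(M,v \right)} = \left(-75 + M\right) \left(87 + \frac{2 M}{3 + v}\right)$ ($I{\left(M,v \right)} = \left(87 + \frac{M + M}{v - -3}\right) \left(-75 + M\right) = \left(87 + \frac{2 M}{v + 3}\right) \left(-75 + M\right) = \left(87 + \frac{2 M}{3 + v}\right) \left(-75 + M\right) = \left(-75 + M\right) \left(87 + \frac{2 M}{3 + v}\right)$)
$I{\left(-80,- \frac{58}{44} + \frac{20}{6} \right)} - s{\left(-38 \right)} = \frac{-19575 - 6525 \left(- \frac{58}{44} + \frac{20}{6}\right) + 2 \left(-80\right)^{2} + 111 \left(-80\right) + 87 \left(-80\right) \left(- \frac{58}{44} + \frac{20}{6}\right)}{3 + \left(- \frac{58}{44} + \frac{20}{6}\right)} - -38 = \frac{-19575 - 6525 \left(\left(-58\right) \frac{1}{44} + 20 \cdot \frac{1}{6}\right) + 2 \cdot 6400 - 8880 + 87 \left(-80\right) \left(\left(-58\right) \frac{1}{44} + 20 \cdot \frac{1}{6}\right)}{3 + \left(\left(-58\right) \frac{1}{44} + 20 \cdot \frac{1}{6}\right)} + 38 = \frac{-19575 - 6525 \left(- \frac{29}{22} + \frac{10}{3}\right) + 12800 - 8880 + 87 \left(-80\right) \left(- \frac{29}{22} + \frac{10}{3}\right)}{3 + \left(- \frac{29}{22} + \frac{10}{3}\right)} + 38 = \frac{-19575 - \frac{289275}{22} + 12800 - 8880 + 87 \left(-80\right) \frac{133}{66}}{3 + \frac{133}{66}} + 38 = \frac{-19575 - \frac{289275}{22} + 12800 - 8880 - \frac{154280}{11}}{\frac{331}{66}} + 38 = \frac{66}{331} \left(- \frac{942245}{22}\right) + 38 = - \frac{2826735}{331} + 38 = - \frac{2814157}{331}$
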